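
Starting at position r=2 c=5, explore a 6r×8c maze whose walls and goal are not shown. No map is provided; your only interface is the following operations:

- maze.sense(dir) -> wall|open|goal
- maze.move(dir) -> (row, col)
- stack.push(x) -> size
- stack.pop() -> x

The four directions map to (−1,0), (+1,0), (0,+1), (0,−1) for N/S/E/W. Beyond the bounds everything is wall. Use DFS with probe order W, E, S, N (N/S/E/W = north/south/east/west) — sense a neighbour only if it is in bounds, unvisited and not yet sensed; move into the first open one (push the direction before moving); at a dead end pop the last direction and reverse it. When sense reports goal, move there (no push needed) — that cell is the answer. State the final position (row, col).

// 1. maze.sense(dir: west) -> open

// 2. stack.push(x: west) -> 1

// 3. maze.move(dir: west) -> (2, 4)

// 4. maze.sense(dir: west) -> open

// 5. stack.push(x: west) -> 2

// 6. maze.move(dir: west) -> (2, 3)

// 7. maze.sense(dir: west) -> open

// 8. stack.push(x: west) -> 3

// 9. maze.move(dir: west) -> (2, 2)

// 10. maze.sense(dir: west) -> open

// 11. stack.push(x: west) -> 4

// 12. maze.move(dir: west) -> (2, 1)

// 13. maze.sense(dir: west) -> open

// 14. stack.push(x: west) -> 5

// 15. maze.move(dir: west) -> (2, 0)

// 16. maze.sense(dir: south) -> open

// 17. stack.push(x: south) -> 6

// 18. maze.move(dir: south) -> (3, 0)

// 19. maze.sense(dir: east) -> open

// 20. stack.push(x: east) -> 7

// 21. maze.move(dir: east) -> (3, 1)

// 22. maze.sense(dir: east) -> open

// 23. stack.push(x: east) -> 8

// 24. maze.move(dir: east) -> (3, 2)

// 25. maze.sense(dir: east) -> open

// 26. stack.push(x: east) -> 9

// 27. maze.move(dir: east) -> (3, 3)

// 28. maze.sense(dir: east) -> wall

// 29. maze.sense(dir: south) -> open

// 30. stack.push(x: south) -> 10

// 31. maze.move(dir: south) -> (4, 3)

// 32. maze.sense(dir: west) -> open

// 33. stack.push(x: west) -> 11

// 34. maze.move(dir: west) -> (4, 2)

// 35. maze.sense(dir: west) -> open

// 36. stack.push(x: west) -> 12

// 37. maze.move(dir: west) -> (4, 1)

// 38. maze.sense(dir: west) -> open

// 39. stack.push(x: west) -> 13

// 40. maze.move(dir: west) -> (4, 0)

// 41. maze.sense(dir: south) -> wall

// 42. stack.pop() -> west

// 43. maze.move(dir: east) -> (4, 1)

// 44. maze.sense(dir: south) -> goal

// 45. maze.move(dir: south) -> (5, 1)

Answer: (5, 1)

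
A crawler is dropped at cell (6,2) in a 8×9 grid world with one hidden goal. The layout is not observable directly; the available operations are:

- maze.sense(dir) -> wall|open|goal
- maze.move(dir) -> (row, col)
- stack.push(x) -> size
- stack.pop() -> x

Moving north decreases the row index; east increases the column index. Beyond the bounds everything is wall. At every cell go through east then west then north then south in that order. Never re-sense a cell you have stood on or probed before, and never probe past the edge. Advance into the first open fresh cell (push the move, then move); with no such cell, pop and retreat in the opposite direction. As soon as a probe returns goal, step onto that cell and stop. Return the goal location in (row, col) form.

==> maze.sense(dir='east')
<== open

==> stack.push(x='east')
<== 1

==> maze.move(dir='east')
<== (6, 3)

==> maze.sense(dir='east')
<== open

==> stack.push(x='east')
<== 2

==> maze.move(dir='east')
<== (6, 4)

==> maze.sense(dir='east')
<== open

==> stack.push(x='east')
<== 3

==> maze.move(dir='east')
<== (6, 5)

==> maze.sense(dir='east')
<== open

==> stack.push(x='east')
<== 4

==> maze.move(dir='east')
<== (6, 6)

==> maze.sense(dir='east')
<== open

==> stack.push(x='east')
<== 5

==> maze.move(dir='east')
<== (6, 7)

==> maze.sense(dir='east')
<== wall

==> maze.sense(dir='north')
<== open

==> stack.push(x='north')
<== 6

==> maze.move(dir='north')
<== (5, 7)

==> maze.sense(dir='east')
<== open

==> stack.push(x='east')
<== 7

==> maze.move(dir='east')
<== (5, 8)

==> maze.sense(dir='north')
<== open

==> stack.push(x='north')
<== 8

==> maze.move(dir='north')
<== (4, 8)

==> maze.sense(dir='west')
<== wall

==> maze.sense(dir='north')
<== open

==> stack.push(x='north')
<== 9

==> maze.move(dir='north')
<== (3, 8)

==> maze.sense(dir='west')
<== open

==> stack.push(x='west')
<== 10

==> maze.move(dir='west')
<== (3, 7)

==> maze.sense(dir='west')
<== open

==> stack.push(x='west')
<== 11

==> maze.move(dir='west')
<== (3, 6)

==> maze.sense(dir='west')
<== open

==> stack.push(x='west')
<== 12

==> maze.move(dir='west')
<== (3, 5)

==> maze.sense(dir='west')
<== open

==> stack.push(x='west')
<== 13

==> maze.move(dir='west')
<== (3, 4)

==> maze.sense(dir='west')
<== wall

==> maze.sense(dir='north')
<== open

==> stack.push(x='north')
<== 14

==> maze.move(dir='north')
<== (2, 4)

==> maze.sense(dir='east')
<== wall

==> maze.sense(dir='west')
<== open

==> stack.push(x='west')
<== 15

==> maze.move(dir='west')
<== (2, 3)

==> maze.sense(dir='west')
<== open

==> stack.push(x='west')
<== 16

==> maze.move(dir='west')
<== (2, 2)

==> maze.sense(dir='west')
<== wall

==> maze.sense(dir='north')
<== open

==> stack.push(x='north')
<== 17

==> maze.move(dir='north')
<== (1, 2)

==> maze.sense(dir='east')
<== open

==> stack.push(x='east')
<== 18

==> maze.move(dir='east')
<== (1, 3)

==> maze.sense(dir='east')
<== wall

==> maze.sense(dir='north')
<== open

==> stack.push(x='north')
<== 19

==> maze.move(dir='north')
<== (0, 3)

==> maze.sense(dir='east')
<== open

==> stack.push(x='east')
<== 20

==> maze.move(dir='east')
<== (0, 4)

==> maze.sense(dir='east')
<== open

==> stack.push(x='east')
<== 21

==> maze.move(dir='east')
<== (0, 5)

==> maze.sense(dir='east')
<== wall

==> maze.sense(dir='south')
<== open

==> stack.push(x='south')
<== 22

==> maze.move(dir='south')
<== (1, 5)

==> maze.sense(dir='east')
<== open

==> stack.push(x='east')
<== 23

==> maze.move(dir='east')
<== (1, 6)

==> maze.sense(dir='east')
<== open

==> stack.push(x='east')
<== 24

==> maze.move(dir='east')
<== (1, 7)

==> maze.sense(dir='east')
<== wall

==> maze.sense(dir='north')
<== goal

==> maze.move(dir='north')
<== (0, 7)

Answer: (0, 7)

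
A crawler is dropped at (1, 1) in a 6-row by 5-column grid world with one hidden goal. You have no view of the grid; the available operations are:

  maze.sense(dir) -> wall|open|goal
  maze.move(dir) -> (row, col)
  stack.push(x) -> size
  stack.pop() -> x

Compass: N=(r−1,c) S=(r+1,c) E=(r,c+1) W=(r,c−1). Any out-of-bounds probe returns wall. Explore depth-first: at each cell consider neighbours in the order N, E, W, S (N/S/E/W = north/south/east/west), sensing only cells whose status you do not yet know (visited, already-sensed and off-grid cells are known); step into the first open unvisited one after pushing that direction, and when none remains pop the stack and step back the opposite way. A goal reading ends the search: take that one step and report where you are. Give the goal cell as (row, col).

I invoke maze.sense passing north, yielding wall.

Then maze.sense passing east, yielding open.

I try stack.push passing east, yielding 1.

Calling maze.move passing east, : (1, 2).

I use maze.sense passing north, and get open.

I try stack.push passing north, → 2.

Next I call maze.move passing north, — result: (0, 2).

Then maze.sense passing east, which returns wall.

Next I call stack.pop, → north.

I invoke maze.move passing south, and get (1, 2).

I try maze.sense passing east, : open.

I run stack.push passing east, which returns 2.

I try maze.move passing east, and get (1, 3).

Using maze.sense passing east, which returns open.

Calling stack.push passing east, and get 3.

I try maze.move passing east, and see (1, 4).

I run maze.sense passing north, which returns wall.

Then maze.sense passing south, which returns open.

I run stack.push passing south, yielding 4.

Now I run maze.move passing south, : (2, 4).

Then maze.sense passing west, which returns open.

Now I run stack.push passing west, and observe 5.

Using maze.move passing west, and see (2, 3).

I use maze.sense passing west, yielding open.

I call stack.push passing west, yielding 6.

I try maze.move passing west, giving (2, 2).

I use maze.sense passing west, giving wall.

Invoking maze.sense passing south, and see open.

I run stack.push passing south, → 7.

I use maze.move passing south, giving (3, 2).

I call maze.sense passing east, — result: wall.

Next I call maze.sense passing west, and see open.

Now I run stack.push passing west, yielding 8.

Next I call maze.move passing west, and get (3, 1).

I run maze.sense passing west, and get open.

I run stack.push passing west, → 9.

Now I run maze.move passing west, — result: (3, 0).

Invoking maze.sense passing north, — result: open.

Now I run stack.push passing north, which returns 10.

Invoking maze.move passing north, — result: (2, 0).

I run maze.sense passing north, and get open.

I invoke stack.push passing north, yielding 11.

I use maze.move passing north, giving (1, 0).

I invoke maze.sense passing north, and see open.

I invoke stack.push passing north, and observe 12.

I try maze.move passing north, giving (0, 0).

Using stack.pop, → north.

I run maze.move passing south, and get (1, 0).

Then stack.pop, — result: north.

I invoke maze.move passing south, which returns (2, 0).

I run stack.pop, : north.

I try maze.move passing south, and observe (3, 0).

Now I run maze.sense passing south, and see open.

I use stack.push passing south, and get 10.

I run maze.move passing south, → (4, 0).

I try maze.sense passing east, yielding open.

I run stack.push passing east, and see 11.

Using maze.move passing east, → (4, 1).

I run maze.sense passing east, yielding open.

Now I run stack.push passing east, and observe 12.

I call maze.move passing east, → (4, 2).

I call maze.sense passing east, yielding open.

I try stack.push passing east, yielding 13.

I invoke maze.move passing east, — result: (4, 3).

Next I call maze.sense passing east, which returns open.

I call stack.push passing east, : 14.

Invoking maze.move passing east, and get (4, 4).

Using maze.sense passing north, — result: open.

Now I run stack.push passing north, and observe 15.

Invoking maze.move passing north, → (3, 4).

I use stack.pop(), giving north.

I use maze.move passing south, → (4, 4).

Next I call maze.sense passing south, and see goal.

Now I run maze.move passing south, and see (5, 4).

Answer: (5, 4)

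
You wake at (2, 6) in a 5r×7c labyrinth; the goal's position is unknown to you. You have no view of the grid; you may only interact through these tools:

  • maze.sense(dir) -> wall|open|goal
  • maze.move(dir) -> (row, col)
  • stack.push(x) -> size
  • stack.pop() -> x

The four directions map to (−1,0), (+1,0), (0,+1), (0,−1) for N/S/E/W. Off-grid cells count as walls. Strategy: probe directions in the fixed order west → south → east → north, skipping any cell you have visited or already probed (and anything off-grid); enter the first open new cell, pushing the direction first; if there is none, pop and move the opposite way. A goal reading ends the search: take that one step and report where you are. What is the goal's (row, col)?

Act: maze.sense[dir→west]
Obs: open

Act: stack.push[x→west]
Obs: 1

Act: maze.move[dir→west]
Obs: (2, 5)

Act: maze.sense[dir→west]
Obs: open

Act: stack.push[x→west]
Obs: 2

Act: maze.move[dir→west]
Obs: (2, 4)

Act: maze.sense[dir→west]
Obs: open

Act: stack.push[x→west]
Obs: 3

Act: maze.move[dir→west]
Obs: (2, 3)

Act: maze.sense[dir→west]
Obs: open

Act: stack.push[x→west]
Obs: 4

Act: maze.move[dir→west]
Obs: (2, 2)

Act: maze.sense[dir→west]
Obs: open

Act: stack.push[x→west]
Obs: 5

Act: maze.move[dir→west]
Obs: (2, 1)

Act: maze.sense[dir→west]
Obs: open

Act: stack.push[x→west]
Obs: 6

Act: maze.move[dir→west]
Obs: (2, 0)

Act: maze.sense[dir→south]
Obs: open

Act: stack.push[x→south]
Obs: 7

Act: maze.move[dir→south]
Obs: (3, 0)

Act: maze.sense[dir→south]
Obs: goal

Act: maze.move[dir→south]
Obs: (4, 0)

Answer: (4, 0)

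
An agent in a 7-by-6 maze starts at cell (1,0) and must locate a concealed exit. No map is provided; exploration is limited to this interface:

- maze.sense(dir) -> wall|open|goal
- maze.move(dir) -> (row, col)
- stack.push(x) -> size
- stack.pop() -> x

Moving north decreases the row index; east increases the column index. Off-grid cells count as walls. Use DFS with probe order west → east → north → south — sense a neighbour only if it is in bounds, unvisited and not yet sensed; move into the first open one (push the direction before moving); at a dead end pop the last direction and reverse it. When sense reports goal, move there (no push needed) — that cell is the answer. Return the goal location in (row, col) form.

Step: maze.sense[dir→east]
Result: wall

Step: maze.sense[dir→north]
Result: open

Step: stack.push[x→north]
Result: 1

Step: maze.move[dir→north]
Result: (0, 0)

Step: maze.sense[dir→east]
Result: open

Step: stack.push[x→east]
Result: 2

Step: maze.move[dir→east]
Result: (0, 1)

Step: maze.sense[dir→east]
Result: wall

Step: stack.pop[]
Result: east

Step: maze.move[dir→west]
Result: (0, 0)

Step: stack.pop[]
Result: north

Step: maze.move[dir→south]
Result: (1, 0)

Step: maze.sense[dir→south]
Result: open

Step: stack.push[x→south]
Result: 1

Step: maze.move[dir→south]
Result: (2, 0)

Step: maze.sense[dir→east]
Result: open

Step: stack.push[x→east]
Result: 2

Step: maze.move[dir→east]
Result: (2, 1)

Step: maze.sense[dir→east]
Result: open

Step: stack.push[x→east]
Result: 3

Step: maze.move[dir→east]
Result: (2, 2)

Step: maze.sense[dir→east]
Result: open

Step: stack.push[x→east]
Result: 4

Step: maze.move[dir→east]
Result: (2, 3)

Step: maze.sense[dir→east]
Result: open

Step: stack.push[x→east]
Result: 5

Step: maze.move[dir→east]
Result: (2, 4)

Step: maze.sense[dir→east]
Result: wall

Step: maze.sense[dir→north]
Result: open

Step: stack.push[x→north]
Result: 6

Step: maze.move[dir→north]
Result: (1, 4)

Step: maze.sense[dir→west]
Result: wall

Step: maze.sense[dir→east]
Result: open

Step: stack.push[x→east]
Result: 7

Step: maze.move[dir→east]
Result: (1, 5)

Step: maze.sense[dir→north]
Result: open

Step: stack.push[x→north]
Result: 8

Step: maze.move[dir→north]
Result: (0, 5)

Step: maze.sense[dir→west]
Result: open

Step: stack.push[x→west]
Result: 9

Step: maze.move[dir→west]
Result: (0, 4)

Step: maze.sense[dir→west]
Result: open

Step: stack.push[x→west]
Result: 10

Step: maze.move[dir→west]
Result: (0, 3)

Step: stack.pop[]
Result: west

Step: maze.move[dir→east]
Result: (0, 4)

Step: stack.pop[]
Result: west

Step: maze.move[dir→east]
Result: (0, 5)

Step: stack.pop[]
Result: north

Step: maze.move[dir→south]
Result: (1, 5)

Step: stack.pop[]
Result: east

Step: maze.move[dir→west]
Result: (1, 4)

Step: stack.pop[]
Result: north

Step: maze.move[dir→south]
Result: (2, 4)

Step: maze.sense[dir→south]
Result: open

Step: stack.push[x→south]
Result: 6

Step: maze.move[dir→south]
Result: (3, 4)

Step: maze.sense[dir→west]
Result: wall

Step: maze.sense[dir→east]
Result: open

Step: stack.push[x→east]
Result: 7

Step: maze.move[dir→east]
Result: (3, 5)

Step: maze.sense[dir→south]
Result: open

Step: stack.push[x→south]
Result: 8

Step: maze.move[dir→south]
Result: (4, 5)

Step: maze.sense[dir→west]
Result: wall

Step: maze.sense[dir→south]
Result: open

Step: stack.push[x→south]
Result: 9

Step: maze.move[dir→south]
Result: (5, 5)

Step: maze.sense[dir→west]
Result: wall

Step: maze.sense[dir→south]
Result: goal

Step: maze.move[dir→south]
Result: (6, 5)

Answer: (6, 5)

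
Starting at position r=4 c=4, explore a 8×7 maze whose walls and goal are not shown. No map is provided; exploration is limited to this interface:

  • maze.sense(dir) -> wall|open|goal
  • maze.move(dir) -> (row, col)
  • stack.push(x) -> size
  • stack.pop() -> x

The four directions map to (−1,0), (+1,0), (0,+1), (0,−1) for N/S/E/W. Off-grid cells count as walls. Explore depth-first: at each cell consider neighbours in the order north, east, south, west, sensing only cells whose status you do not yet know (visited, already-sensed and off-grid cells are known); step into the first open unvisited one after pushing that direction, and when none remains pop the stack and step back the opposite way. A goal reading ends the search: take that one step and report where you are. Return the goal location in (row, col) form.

→ sense(dir='north')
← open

→ push(x='north')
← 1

→ move(dir='north')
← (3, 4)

→ sense(dir='north')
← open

→ push(x='north')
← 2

→ move(dir='north')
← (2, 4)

→ sense(dir='north')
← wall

→ sense(dir='east')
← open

→ push(x='east')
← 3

→ move(dir='east')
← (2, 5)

→ sense(dir='north')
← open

→ push(x='north')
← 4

→ move(dir='north')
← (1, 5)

→ sense(dir='north')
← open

→ push(x='north')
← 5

→ move(dir='north')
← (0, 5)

→ sense(dir='east')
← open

→ push(x='east')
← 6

→ move(dir='east')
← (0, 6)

→ sense(dir='south')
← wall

→ pop()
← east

→ move(dir='west')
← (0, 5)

→ sense(dir='west')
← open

→ push(x='west')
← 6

→ move(dir='west')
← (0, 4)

→ sense(dir='west')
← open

→ push(x='west')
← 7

→ move(dir='west')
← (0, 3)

→ sense(dir='south')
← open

→ push(x='south')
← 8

→ move(dir='south')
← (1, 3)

→ sense(dir='south')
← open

→ push(x='south')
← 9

→ move(dir='south')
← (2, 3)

→ sense(dir='south')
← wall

→ sense(dir='west')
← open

→ push(x='west')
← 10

→ move(dir='west')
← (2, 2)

→ sense(dir='north')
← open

→ push(x='north')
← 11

→ move(dir='north')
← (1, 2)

→ sense(dir='north')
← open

→ push(x='north')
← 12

→ move(dir='north')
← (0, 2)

→ sense(dir='west')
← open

→ push(x='west')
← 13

→ move(dir='west')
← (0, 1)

→ sense(dir='south')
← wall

→ sense(dir='west')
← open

→ push(x='west')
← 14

→ move(dir='west')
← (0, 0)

→ sense(dir='south')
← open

→ push(x='south')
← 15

→ move(dir='south')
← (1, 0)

→ sense(dir='south')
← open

→ push(x='south')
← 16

→ move(dir='south')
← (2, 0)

→ sense(dir='east')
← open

→ push(x='east')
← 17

→ move(dir='east')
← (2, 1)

→ sense(dir='south')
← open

→ push(x='south')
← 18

→ move(dir='south')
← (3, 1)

→ sense(dir='east')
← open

→ push(x='east')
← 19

→ move(dir='east')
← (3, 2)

→ sense(dir='south')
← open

→ push(x='south')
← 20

→ move(dir='south')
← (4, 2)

→ sense(dir='east')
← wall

→ sense(dir='south')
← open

→ push(x='south')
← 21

→ move(dir='south')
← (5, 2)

→ sense(dir='east')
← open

→ push(x='east')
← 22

→ move(dir='east')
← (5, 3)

→ sense(dir='east')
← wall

→ sense(dir='south')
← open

→ push(x='south')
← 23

→ move(dir='south')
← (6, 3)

→ sense(dir='east')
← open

→ push(x='east')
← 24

→ move(dir='east')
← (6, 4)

→ sense(dir='east')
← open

→ push(x='east')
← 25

→ move(dir='east')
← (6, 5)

→ sense(dir='north')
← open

→ push(x='north')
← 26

→ move(dir='north')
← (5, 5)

→ sense(dir='north')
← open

→ push(x='north')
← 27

→ move(dir='north')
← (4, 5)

→ sense(dir='north')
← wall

→ sense(dir='east')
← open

→ push(x='east')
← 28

→ move(dir='east')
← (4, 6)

→ sense(dir='north')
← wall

→ sense(dir='south')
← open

→ push(x='south')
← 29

→ move(dir='south')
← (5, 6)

→ sense(dir='south')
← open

→ push(x='south')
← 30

→ move(dir='south')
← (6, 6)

→ sense(dir='south')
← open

→ push(x='south')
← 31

→ move(dir='south')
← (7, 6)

→ sense(dir='west')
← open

→ push(x='west')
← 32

→ move(dir='west')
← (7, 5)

→ sense(dir='west')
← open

→ push(x='west')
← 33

→ move(dir='west')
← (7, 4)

→ sense(dir='west')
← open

→ push(x='west')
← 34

→ move(dir='west')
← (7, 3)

→ sense(dir='west')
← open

→ push(x='west')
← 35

→ move(dir='west')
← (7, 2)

→ sense(dir='north')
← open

→ push(x='north')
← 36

→ move(dir='north')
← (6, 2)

→ sense(dir='west')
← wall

→ pop()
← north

→ move(dir='south')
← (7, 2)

→ sense(dir='west')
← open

→ push(x='west')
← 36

→ move(dir='west')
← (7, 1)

→ sense(dir='west')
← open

→ push(x='west')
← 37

→ move(dir='west')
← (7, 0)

→ sense(dir='north')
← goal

→ move(dir='north')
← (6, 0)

Answer: (6, 0)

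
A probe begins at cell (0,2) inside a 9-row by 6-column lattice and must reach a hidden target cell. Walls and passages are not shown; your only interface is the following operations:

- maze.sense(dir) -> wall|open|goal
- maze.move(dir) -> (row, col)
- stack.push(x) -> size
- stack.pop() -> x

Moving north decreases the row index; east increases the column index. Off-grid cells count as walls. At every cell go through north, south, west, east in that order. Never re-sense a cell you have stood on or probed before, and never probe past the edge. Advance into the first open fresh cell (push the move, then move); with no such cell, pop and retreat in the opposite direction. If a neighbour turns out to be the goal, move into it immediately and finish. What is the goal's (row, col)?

;; maze.sense(dir→south) => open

;; stack.push(x→south) => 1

;; maze.move(dir→south) => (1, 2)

;; maze.sense(dir→south) => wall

;; maze.sense(dir→west) => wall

;; maze.sense(dir→east) => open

;; stack.push(x→east) => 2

;; maze.move(dir→east) => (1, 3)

;; maze.sense(dir→north) => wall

;; maze.sense(dir→south) => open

;; stack.push(x→south) => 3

;; maze.move(dir→south) => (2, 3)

;; maze.sense(dir→south) => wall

;; maze.sense(dir→east) => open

;; stack.push(x→east) => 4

;; maze.move(dir→east) => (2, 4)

;; maze.sense(dir→north) => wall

;; maze.sense(dir→south) => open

;; stack.push(x→south) => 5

;; maze.move(dir→south) => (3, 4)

;; maze.sense(dir→south) => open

;; stack.push(x→south) => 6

;; maze.move(dir→south) => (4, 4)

;; maze.sense(dir→south) => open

;; stack.push(x→south) => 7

;; maze.move(dir→south) => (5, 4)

;; maze.sense(dir→south) => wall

;; maze.sense(dir→west) => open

;; stack.push(x→west) => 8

;; maze.move(dir→west) => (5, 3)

;; maze.sense(dir→north) => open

;; stack.push(x→north) => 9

;; maze.move(dir→north) => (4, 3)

;; maze.sense(dir→west) => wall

;; stack.pop() => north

;; maze.move(dir→south) => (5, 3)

;; maze.sense(dir→south) => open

;; stack.push(x→south) => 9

;; maze.move(dir→south) => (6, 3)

;; maze.sense(dir→south) => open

;; stack.push(x→south) => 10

;; maze.move(dir→south) => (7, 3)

;; maze.sense(dir→south) => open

;; stack.push(x→south) => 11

;; maze.move(dir→south) => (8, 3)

;; maze.sense(dir→west) => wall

;; maze.sense(dir→east) => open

;; stack.push(x→east) => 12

;; maze.move(dir→east) => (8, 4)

;; maze.sense(dir→north) => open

;; stack.push(x→north) => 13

;; maze.move(dir→north) => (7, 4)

;; maze.sense(dir→east) => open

;; stack.push(x→east) => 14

;; maze.move(dir→east) => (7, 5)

;; maze.sense(dir→north) => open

;; stack.push(x→north) => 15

;; maze.move(dir→north) => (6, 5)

;; maze.sense(dir→north) => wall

;; stack.pop() => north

;; maze.move(dir→south) => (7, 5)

;; maze.sense(dir→south) => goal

;; maze.move(dir→south) => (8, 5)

Answer: (8, 5)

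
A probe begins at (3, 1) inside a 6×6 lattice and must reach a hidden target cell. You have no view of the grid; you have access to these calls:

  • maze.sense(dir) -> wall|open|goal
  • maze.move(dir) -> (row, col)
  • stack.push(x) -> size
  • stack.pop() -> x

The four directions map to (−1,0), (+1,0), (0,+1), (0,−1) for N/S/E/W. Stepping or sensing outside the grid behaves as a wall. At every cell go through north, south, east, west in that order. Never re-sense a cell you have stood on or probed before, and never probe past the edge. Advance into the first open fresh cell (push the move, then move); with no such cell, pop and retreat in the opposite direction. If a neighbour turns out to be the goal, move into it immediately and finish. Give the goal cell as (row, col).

Using maze.sense(dir→north), : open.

Invoking stack.push(x→north), and see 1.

I use maze.move(dir→north), which returns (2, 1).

Calling maze.sense(dir→north), yielding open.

Next I call stack.push(x→north), giving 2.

I invoke maze.move(dir→north), and observe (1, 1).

Now I run maze.sense(dir→north), → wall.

Now I run maze.sense(dir→east), and observe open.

Invoking stack.push(x→east), giving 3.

Calling maze.move(dir→east), yielding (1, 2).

Next I call maze.sense(dir→north), and get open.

Invoking stack.push(x→north), and see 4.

Invoking maze.move(dir→north), and get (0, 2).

Calling maze.sense(dir→east), and get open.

I call stack.push(x→east), and observe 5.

I call maze.move(dir→east), — result: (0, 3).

Next I call maze.sense(dir→south), : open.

I run stack.push(x→south), → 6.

Now I run maze.move(dir→south), and get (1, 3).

I call maze.sense(dir→south), yielding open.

I run stack.push(x→south), which returns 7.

I invoke maze.move(dir→south), and see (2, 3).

I use maze.sense(dir→south), giving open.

Now I run stack.push(x→south), and get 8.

Invoking maze.move(dir→south), yielding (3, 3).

Using maze.sense(dir→south), and observe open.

Calling stack.push(x→south), — result: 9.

I call maze.move(dir→south), yielding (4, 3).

Then maze.sense(dir→south), and observe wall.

Then maze.sense(dir→east), : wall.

Now I run maze.sense(dir→west), — result: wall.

Calling stack.pop, and observe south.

I invoke maze.move(dir→north), which returns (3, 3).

Using maze.sense(dir→east), and get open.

I invoke stack.push(x→east), — result: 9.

I run maze.move(dir→east), : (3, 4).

Invoking maze.sense(dir→north), giving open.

I try stack.push(x→north), — result: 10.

Invoking maze.move(dir→north), giving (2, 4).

Next I call maze.sense(dir→north), giving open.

Next I call stack.push(x→north), : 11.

Now I run maze.move(dir→north), giving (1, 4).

I invoke maze.sense(dir→north), and see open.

Now I run stack.push(x→north), and get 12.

Next I call maze.move(dir→north), and see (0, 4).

Using maze.sense(dir→east), and get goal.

Next I call maze.move(dir→east), and see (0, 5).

Answer: (0, 5)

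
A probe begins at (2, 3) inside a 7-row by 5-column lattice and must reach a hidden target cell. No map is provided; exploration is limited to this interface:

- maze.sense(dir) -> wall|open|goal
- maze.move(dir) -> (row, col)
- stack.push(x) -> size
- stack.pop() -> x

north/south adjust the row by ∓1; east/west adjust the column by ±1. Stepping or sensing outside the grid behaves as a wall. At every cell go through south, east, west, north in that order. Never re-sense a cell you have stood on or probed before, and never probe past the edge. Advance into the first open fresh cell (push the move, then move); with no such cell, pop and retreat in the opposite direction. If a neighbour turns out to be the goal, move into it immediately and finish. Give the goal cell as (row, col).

Do: maze.sense[south]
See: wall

Do: maze.sense[east]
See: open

Do: stack.push[east]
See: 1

Do: maze.move[east]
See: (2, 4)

Do: maze.sense[south]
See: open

Do: stack.push[south]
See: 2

Do: maze.move[south]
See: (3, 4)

Do: maze.sense[south]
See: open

Do: stack.push[south]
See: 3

Do: maze.move[south]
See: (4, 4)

Do: maze.sense[south]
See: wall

Do: maze.sense[west]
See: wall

Do: stack.pop[]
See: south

Do: maze.move[north]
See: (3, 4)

Do: stack.pop[]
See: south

Do: maze.move[north]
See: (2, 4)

Do: maze.sense[north]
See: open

Do: stack.push[north]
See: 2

Do: maze.move[north]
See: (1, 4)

Do: maze.sense[west]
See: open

Do: stack.push[west]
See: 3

Do: maze.move[west]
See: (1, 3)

Do: maze.sense[west]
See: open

Do: stack.push[west]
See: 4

Do: maze.move[west]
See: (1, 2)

Do: maze.sense[south]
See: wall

Do: maze.sense[west]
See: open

Do: stack.push[west]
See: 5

Do: maze.move[west]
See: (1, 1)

Do: maze.sense[south]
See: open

Do: stack.push[south]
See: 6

Do: maze.move[south]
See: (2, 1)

Do: maze.sense[south]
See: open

Do: stack.push[south]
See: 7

Do: maze.move[south]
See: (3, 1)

Do: maze.sense[south]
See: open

Do: stack.push[south]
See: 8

Do: maze.move[south]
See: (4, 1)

Do: maze.sense[south]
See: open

Do: stack.push[south]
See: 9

Do: maze.move[south]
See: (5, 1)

Do: maze.sense[south]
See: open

Do: stack.push[south]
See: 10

Do: maze.move[south]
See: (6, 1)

Do: maze.sense[east]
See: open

Do: stack.push[east]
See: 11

Do: maze.move[east]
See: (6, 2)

Do: maze.sense[east]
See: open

Do: stack.push[east]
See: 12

Do: maze.move[east]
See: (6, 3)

Do: maze.sense[east]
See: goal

Do: maze.move[east]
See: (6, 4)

Answer: (6, 4)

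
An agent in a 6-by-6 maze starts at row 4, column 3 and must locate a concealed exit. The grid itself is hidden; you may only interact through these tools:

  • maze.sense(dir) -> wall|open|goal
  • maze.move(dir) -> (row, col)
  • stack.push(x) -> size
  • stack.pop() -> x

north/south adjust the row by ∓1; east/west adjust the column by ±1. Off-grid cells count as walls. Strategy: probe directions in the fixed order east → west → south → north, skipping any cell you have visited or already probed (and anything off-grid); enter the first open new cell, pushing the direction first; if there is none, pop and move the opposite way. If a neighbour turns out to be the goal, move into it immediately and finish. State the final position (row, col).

[in] maze.sense east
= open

[in] stack.push east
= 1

[in] maze.move east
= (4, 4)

[in] maze.sense east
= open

[in] stack.push east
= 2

[in] maze.move east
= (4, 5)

[in] maze.sense south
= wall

[in] maze.sense north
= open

[in] stack.push north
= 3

[in] maze.move north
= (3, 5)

[in] maze.sense west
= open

[in] stack.push west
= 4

[in] maze.move west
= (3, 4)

[in] maze.sense west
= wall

[in] maze.sense north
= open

[in] stack.push north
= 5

[in] maze.move north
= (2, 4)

[in] maze.sense east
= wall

[in] maze.sense west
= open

[in] stack.push west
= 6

[in] maze.move west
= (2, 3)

[in] maze.sense west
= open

[in] stack.push west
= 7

[in] maze.move west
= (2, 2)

[in] maze.sense west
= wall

[in] maze.sense south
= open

[in] stack.push south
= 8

[in] maze.move south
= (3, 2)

[in] maze.sense west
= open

[in] stack.push west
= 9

[in] maze.move west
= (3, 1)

[in] maze.sense west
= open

[in] stack.push west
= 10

[in] maze.move west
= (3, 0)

[in] maze.sense south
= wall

[in] maze.sense north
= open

[in] stack.push north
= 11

[in] maze.move north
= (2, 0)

[in] maze.sense north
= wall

[in] stack.pop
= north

[in] maze.move south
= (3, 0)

[in] stack.pop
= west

[in] maze.move east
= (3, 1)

[in] maze.sense south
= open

[in] stack.push south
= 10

[in] maze.move south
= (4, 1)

[in] maze.sense east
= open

[in] stack.push east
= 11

[in] maze.move east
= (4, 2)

[in] maze.sense south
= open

[in] stack.push south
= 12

[in] maze.move south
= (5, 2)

[in] maze.sense east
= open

[in] stack.push east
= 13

[in] maze.move east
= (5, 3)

[in] maze.sense east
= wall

[in] stack.pop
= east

[in] maze.move west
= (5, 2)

[in] maze.sense west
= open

[in] stack.push west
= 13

[in] maze.move west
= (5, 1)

[in] maze.sense west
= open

[in] stack.push west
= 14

[in] maze.move west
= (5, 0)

[in] stack.pop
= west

[in] maze.move east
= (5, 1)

[in] stack.pop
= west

[in] maze.move east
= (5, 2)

[in] stack.pop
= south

[in] maze.move north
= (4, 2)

[in] stack.pop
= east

[in] maze.move west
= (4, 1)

[in] stack.pop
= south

[in] maze.move north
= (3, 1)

[in] stack.pop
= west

[in] maze.move east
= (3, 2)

[in] stack.pop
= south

[in] maze.move north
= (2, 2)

[in] maze.sense north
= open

[in] stack.push north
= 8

[in] maze.move north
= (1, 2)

[in] maze.sense east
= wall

[in] maze.sense west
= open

[in] stack.push west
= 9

[in] maze.move west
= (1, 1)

[in] maze.sense north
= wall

[in] stack.pop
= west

[in] maze.move east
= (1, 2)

[in] maze.sense north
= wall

[in] stack.pop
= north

[in] maze.move south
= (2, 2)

[in] stack.pop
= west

[in] maze.move east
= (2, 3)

[in] stack.pop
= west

[in] maze.move east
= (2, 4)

[in] maze.sense north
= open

[in] stack.push north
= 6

[in] maze.move north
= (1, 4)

[in] maze.sense east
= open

[in] stack.push east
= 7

[in] maze.move east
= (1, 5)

[in] maze.sense north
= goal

[in] maze.move north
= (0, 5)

Answer: (0, 5)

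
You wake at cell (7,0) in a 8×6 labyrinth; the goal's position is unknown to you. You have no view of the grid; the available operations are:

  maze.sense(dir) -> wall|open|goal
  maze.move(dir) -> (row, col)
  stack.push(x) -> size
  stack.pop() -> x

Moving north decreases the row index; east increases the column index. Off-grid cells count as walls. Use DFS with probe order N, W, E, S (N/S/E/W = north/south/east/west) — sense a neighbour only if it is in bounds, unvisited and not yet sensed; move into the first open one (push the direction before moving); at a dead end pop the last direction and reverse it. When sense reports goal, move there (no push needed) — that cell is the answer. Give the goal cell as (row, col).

-- 1. maze.sense(dir→north) -> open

-- 2. stack.push(x→north) -> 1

-- 3. maze.move(dir→north) -> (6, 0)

-- 4. maze.sense(dir→north) -> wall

-- 5. maze.sense(dir→east) -> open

-- 6. stack.push(x→east) -> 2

-- 7. maze.move(dir→east) -> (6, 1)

-- 8. maze.sense(dir→north) -> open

-- 9. stack.push(x→north) -> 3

-- 10. maze.move(dir→north) -> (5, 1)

-- 11. maze.sense(dir→north) -> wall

-- 12. maze.sense(dir→east) -> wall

-- 13. stack.pop() -> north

-- 14. maze.move(dir→south) -> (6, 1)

-- 15. maze.sense(dir→east) -> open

-- 16. stack.push(x→east) -> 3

-- 17. maze.move(dir→east) -> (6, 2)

-- 18. maze.sense(dir→east) -> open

-- 19. stack.push(x→east) -> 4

-- 20. maze.move(dir→east) -> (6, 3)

-- 21. maze.sense(dir→north) -> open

-- 22. stack.push(x→north) -> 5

-- 23. maze.move(dir→north) -> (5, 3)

-- 24. maze.sense(dir→north) -> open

-- 25. stack.push(x→north) -> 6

-- 26. maze.move(dir→north) -> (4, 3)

-- 27. maze.sense(dir→north) -> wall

-- 28. maze.sense(dir→west) -> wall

-- 29. maze.sense(dir→east) -> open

-- 30. stack.push(x→east) -> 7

-- 31. maze.move(dir→east) -> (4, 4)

-- 32. maze.sense(dir→north) -> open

-- 33. stack.push(x→north) -> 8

-- 34. maze.move(dir→north) -> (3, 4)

-- 35. maze.sense(dir→north) -> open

-- 36. stack.push(x→north) -> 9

-- 37. maze.move(dir→north) -> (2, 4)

-- 38. maze.sense(dir→north) -> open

-- 39. stack.push(x→north) -> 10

-- 40. maze.move(dir→north) -> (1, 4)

-- 41. maze.sense(dir→north) -> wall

-- 42. maze.sense(dir→west) -> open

-- 43. stack.push(x→west) -> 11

-- 44. maze.move(dir→west) -> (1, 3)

-- 45. maze.sense(dir→north) -> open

-- 46. stack.push(x→north) -> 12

-- 47. maze.move(dir→north) -> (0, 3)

-- 48. maze.sense(dir→west) -> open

-- 49. stack.push(x→west) -> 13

-- 50. maze.move(dir→west) -> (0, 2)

-- 51. maze.sense(dir→west) -> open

-- 52. stack.push(x→west) -> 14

-- 53. maze.move(dir→west) -> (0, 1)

-- 54. maze.sense(dir→west) -> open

-- 55. stack.push(x→west) -> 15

-- 56. maze.move(dir→west) -> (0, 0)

-- 57. maze.sense(dir→south) -> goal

-- 58. maze.move(dir→south) -> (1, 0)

Answer: (1, 0)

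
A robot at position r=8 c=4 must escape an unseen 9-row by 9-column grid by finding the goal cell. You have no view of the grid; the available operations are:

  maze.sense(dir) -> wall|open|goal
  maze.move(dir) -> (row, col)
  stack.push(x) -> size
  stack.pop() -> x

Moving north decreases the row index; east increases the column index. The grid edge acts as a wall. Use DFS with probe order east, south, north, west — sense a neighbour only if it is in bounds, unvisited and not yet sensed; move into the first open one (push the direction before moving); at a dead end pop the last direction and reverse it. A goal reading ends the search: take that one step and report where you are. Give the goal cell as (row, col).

% 1. sense(east) : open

% 2. push(east) : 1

% 3. move(east) : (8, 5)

% 4. sense(east) : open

% 5. push(east) : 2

% 6. move(east) : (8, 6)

% 7. sense(east) : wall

% 8. sense(north) : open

% 9. push(north) : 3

% 10. move(north) : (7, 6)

% 11. sense(east) : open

% 12. push(east) : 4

% 13. move(east) : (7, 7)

% 14. sense(east) : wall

% 15. sense(north) : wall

% 16. pop() : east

% 17. move(west) : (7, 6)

% 18. sense(north) : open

% 19. push(north) : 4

% 20. move(north) : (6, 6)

% 21. sense(north) : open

% 22. push(north) : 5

% 23. move(north) : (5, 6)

% 24. sense(east) : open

% 25. push(east) : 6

% 26. move(east) : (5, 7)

% 27. sense(east) : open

% 28. push(east) : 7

% 29. move(east) : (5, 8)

% 30. sense(south) : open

% 31. push(south) : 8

% 32. move(south) : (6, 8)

% 33. pop() : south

% 34. move(north) : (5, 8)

% 35. sense(north) : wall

% 36. pop() : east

% 37. move(west) : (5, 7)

% 38. sense(north) : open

% 39. push(north) : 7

% 40. move(north) : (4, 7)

% 41. sense(north) : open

% 42. push(north) : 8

% 43. move(north) : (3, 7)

% 44. sense(east) : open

% 45. push(east) : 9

% 46. move(east) : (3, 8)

% 47. sense(north) : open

% 48. push(north) : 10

% 49. move(north) : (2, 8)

% 50. sense(north) : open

% 51. push(north) : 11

% 52. move(north) : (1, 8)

% 53. sense(north) : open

% 54. push(north) : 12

% 55. move(north) : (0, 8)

% 56. sense(west) : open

% 57. push(west) : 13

% 58. move(west) : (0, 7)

% 59. sense(south) : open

% 60. push(south) : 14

% 61. move(south) : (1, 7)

% 62. sense(south) : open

% 63. push(south) : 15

% 64. move(south) : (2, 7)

% 65. sense(west) : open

% 66. push(west) : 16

% 67. move(west) : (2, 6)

% 68. sense(south) : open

% 69. push(south) : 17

% 70. move(south) : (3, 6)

% 71. sense(south) : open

% 72. push(south) : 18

% 73. move(south) : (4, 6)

% 74. sense(west) : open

% 75. push(west) : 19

% 76. move(west) : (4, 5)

% 77. sense(south) : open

% 78. push(south) : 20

% 79. move(south) : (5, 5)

% 80. sense(south) : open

% 81. push(south) : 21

% 82. move(south) : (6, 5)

% 83. sense(south) : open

% 84. push(south) : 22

% 85. move(south) : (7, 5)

% 86. sense(west) : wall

% 87. pop() : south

% 88. move(north) : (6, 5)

% 89. sense(west) : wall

% 90. pop() : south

% 91. move(north) : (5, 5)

% 92. sense(west) : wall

% 93. pop() : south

% 94. move(north) : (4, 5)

% 95. sense(north) : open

% 96. push(north) : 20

% 97. move(north) : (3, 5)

% 98. sense(north) : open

% 99. push(north) : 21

% 100. move(north) : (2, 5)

% 101. sense(north) : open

% 102. push(north) : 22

% 103. move(north) : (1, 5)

% 104. sense(east) : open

% 105. push(east) : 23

% 106. move(east) : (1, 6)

% 107. sense(north) : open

% 108. push(north) : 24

% 109. move(north) : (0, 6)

% 110. sense(west) : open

% 111. push(west) : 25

% 112. move(west) : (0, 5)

% 113. sense(west) : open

% 114. push(west) : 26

% 115. move(west) : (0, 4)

% 116. sense(south) : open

% 117. push(south) : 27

% 118. move(south) : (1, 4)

% 119. sense(south) : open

% 120. push(south) : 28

% 121. move(south) : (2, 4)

% 122. sense(south) : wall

% 123. sense(west) : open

% 124. push(west) : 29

% 125. move(west) : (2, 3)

% 126. sense(south) : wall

% 127. sense(north) : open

% 128. push(north) : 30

% 129. move(north) : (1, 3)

% 130. sense(north) : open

% 131. push(north) : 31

% 132. move(north) : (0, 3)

% 133. sense(west) : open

% 134. push(west) : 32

% 135. move(west) : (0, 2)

% 136. sense(south) : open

% 137. push(south) : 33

% 138. move(south) : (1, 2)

% 139. sense(south) : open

% 140. push(south) : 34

% 141. move(south) : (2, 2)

% 142. sense(south) : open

% 143. push(south) : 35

% 144. move(south) : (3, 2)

% 145. sense(south) : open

% 146. push(south) : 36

% 147. move(south) : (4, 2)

% 148. sense(east) : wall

% 149. sense(south) : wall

% 150. sense(west) : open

% 151. push(west) : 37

% 152. move(west) : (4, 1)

% 153. sense(south) : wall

% 154. sense(north) : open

% 155. push(north) : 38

% 156. move(north) : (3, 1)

% 157. sense(north) : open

% 158. push(north) : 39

% 159. move(north) : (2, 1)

% 160. sense(north) : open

% 161. push(north) : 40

% 162. move(north) : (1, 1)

% 163. sense(north) : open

% 164. push(north) : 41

% 165. move(north) : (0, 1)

% 166. sense(west) : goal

% 167. move(west) : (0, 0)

Answer: (0, 0)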